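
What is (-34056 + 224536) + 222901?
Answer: 413381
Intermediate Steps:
(-34056 + 224536) + 222901 = 190480 + 222901 = 413381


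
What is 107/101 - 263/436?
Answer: 20089/44036 ≈ 0.45619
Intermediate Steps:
107/101 - 263/436 = 20089/44036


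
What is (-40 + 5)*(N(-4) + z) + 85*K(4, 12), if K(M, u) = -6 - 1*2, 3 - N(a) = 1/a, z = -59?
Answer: 5085/4 ≈ 1271.3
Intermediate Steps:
N(a) = 3 - 1/a
K(M, u) = -8 (K(M, u) = -6 - 2 = -8)
(-40 + 5)*(N(-4) + z) + 85*K(4, 12) = (-40 + 5)*((3 - 1/(-4)) - 59) + 85*(-8) = -35*((3 - 1*(-¼)) - 59) - 680 = -35*((3 + ¼) - 59) - 680 = -35*(13/4 - 59) - 680 = -35*(-223/4) - 680 = 7805/4 - 680 = 5085/4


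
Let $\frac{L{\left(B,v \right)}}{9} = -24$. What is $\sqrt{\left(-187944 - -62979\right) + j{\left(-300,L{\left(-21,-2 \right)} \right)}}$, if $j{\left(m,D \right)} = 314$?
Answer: $i \sqrt{124651} \approx 353.06 i$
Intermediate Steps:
$L{\left(B,v \right)} = -216$ ($L{\left(B,v \right)} = 9 \left(-24\right) = -216$)
$\sqrt{\left(-187944 - -62979\right) + j{\left(-300,L{\left(-21,-2 \right)} \right)}} = \sqrt{\left(-187944 - -62979\right) + 314} = \sqrt{\left(-187944 + 62979\right) + 314} = \sqrt{-124965 + 314} = \sqrt{-124651} = i \sqrt{124651}$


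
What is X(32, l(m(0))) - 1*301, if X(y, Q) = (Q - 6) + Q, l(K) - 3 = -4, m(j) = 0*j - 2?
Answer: -309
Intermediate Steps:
m(j) = -2 (m(j) = 0 - 2 = -2)
l(K) = -1 (l(K) = 3 - 4 = -1)
X(y, Q) = -6 + 2*Q (X(y, Q) = (-6 + Q) + Q = -6 + 2*Q)
X(32, l(m(0))) - 1*301 = (-6 + 2*(-1)) - 1*301 = (-6 - 2) - 301 = -8 - 301 = -309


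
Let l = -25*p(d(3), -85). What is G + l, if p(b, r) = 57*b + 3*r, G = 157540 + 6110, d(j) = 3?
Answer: 165750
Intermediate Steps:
G = 163650
p(b, r) = 3*r + 57*b
l = 2100 (l = -25*(3*(-85) + 57*3) = -25*(-255 + 171) = -25*(-84) = 2100)
G + l = 163650 + 2100 = 165750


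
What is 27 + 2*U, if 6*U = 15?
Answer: 32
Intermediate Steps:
U = 5/2 (U = (1/6)*15 = 5/2 ≈ 2.5000)
27 + 2*U = 27 + 2*(5/2) = 27 + 5 = 32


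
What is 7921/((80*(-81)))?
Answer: -7921/6480 ≈ -1.2224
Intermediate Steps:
7921/((80*(-81))) = 7921/(-6480) = 7921*(-1/6480) = -7921/6480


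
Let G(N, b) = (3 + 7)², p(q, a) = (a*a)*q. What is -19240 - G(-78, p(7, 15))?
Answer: -19340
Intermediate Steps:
p(q, a) = q*a² (p(q, a) = a²*q = q*a²)
G(N, b) = 100 (G(N, b) = 10² = 100)
-19240 - G(-78, p(7, 15)) = -19240 - 1*100 = -19240 - 100 = -19340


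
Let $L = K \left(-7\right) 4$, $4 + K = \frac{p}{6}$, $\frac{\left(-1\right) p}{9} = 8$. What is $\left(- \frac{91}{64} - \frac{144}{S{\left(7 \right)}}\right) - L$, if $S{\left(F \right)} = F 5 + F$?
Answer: $- \frac{202877}{448} \approx -452.85$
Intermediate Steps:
$p = -72$ ($p = \left(-9\right) 8 = -72$)
$S{\left(F \right)} = 6 F$ ($S{\left(F \right)} = 5 F + F = 6 F$)
$K = -16$ ($K = -4 - \frac{72}{6} = -4 - 12 = -16$)
$L = 448$ ($L = \left(-16\right) \left(-7\right) 4 = 112 \cdot 4 = 448$)
$\left(- \frac{91}{64} - \frac{144}{S{\left(7 \right)}}\right) - L = \left(- \frac{91}{64} - \frac{144}{6 \cdot 7}\right) - 448 = \left(\left(-91\right) \frac{1}{64} - \frac{144}{42}\right) - 448 = \left(- \frac{91}{64} - \frac{24}{7}\right) - 448 = - \frac{2173}{448} - 448 = - \frac{202877}{448}$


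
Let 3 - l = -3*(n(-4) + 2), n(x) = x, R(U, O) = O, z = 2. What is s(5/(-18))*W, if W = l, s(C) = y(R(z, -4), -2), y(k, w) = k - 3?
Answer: 21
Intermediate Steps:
y(k, w) = -3 + k
s(C) = -7 (s(C) = -3 - 4 = -7)
l = -3 (l = 3 - (-3)*(-4 + 2) = 3 - (-3)*(-2) = 3 - 1*6 = 3 - 6 = -3)
W = -3
s(5/(-18))*W = -7*(-3) = 21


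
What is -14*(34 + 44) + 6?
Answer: -1086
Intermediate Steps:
-14*(34 + 44) + 6 = -14*78 + 6 = -1092 + 6 = -1086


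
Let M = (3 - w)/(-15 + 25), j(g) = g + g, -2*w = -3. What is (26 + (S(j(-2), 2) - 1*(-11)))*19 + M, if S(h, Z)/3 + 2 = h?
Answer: 7223/20 ≈ 361.15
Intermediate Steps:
w = 3/2 (w = -½*(-3) = 3/2 ≈ 1.5000)
j(g) = 2*g
S(h, Z) = -6 + 3*h
M = 3/20 (M = (3 - 1*3/2)/(-15 + 25) = (3 - 3/2)/10 = (3/2)*(⅒) = 3/20 ≈ 0.15000)
(26 + (S(j(-2), 2) - 1*(-11)))*19 + M = (26 + ((-6 + 3*(2*(-2))) - 1*(-11)))*19 + 3/20 = (26 + ((-6 + 3*(-4)) + 11))*19 + 3/20 = (26 + ((-6 - 12) + 11))*19 + 3/20 = (26 + (-18 + 11))*19 + 3/20 = (26 - 7)*19 + 3/20 = 19*19 + 3/20 = 361 + 3/20 = 7223/20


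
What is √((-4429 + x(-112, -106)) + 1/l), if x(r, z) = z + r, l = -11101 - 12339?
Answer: I*√159576122665/5860 ≈ 68.169*I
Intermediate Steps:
l = -23440
x(r, z) = r + z
√((-4429 + x(-112, -106)) + 1/l) = √((-4429 + (-112 - 106)) + 1/(-23440)) = √((-4429 - 218) - 1/23440) = √(-4647 - 1/23440) = √(-108925681/23440) = I*√159576122665/5860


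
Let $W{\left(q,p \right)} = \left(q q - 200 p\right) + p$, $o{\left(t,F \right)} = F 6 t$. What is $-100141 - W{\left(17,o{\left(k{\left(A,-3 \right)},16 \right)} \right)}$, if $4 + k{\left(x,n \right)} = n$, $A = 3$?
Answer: $-234158$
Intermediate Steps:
$k{\left(x,n \right)} = -4 + n$
$o{\left(t,F \right)} = 6 F t$
$W{\left(q,p \right)} = q^{2} - 199 p$ ($W{\left(q,p \right)} = \left(q^{2} - 200 p\right) + p = q^{2} - 199 p$)
$-100141 - W{\left(17,o{\left(k{\left(A,-3 \right)},16 \right)} \right)} = -100141 - \left(17^{2} - 199 \cdot 6 \cdot 16 \left(-4 - 3\right)\right) = -100141 - \left(289 - 199 \cdot 6 \cdot 16 \left(-7\right)\right) = -100141 - \left(289 - -133728\right) = -100141 - \left(289 + 133728\right) = -100141 - 134017 = -234158$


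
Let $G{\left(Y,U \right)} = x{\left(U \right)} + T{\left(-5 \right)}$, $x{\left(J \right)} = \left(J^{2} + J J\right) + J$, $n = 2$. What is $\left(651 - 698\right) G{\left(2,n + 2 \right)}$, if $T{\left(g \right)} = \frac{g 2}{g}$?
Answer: $-1786$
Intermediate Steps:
$T{\left(g \right)} = 2$ ($T{\left(g \right)} = \frac{2 g}{g} = 2$)
$x{\left(J \right)} = J + 2 J^{2}$ ($x{\left(J \right)} = \left(J^{2} + J^{2}\right) + J = 2 J^{2} + J = J + 2 J^{2}$)
$G{\left(Y,U \right)} = 2 + U \left(1 + 2 U\right)$ ($G{\left(Y,U \right)} = U \left(1 + 2 U\right) + 2 = 2 + U \left(1 + 2 U\right)$)
$\left(651 - 698\right) G{\left(2,n + 2 \right)} = \left(651 - 698\right) \left(2 + \left(2 + 2\right) \left(1 + 2 \left(2 + 2\right)\right)\right) = - 47 \left(2 + 4 \left(1 + 2 \cdot 4\right)\right) = - 47 \left(2 + 4 \left(1 + 8\right)\right) = - 47 \left(2 + 4 \cdot 9\right) = - 47 \left(2 + 36\right) = \left(-47\right) 38 = -1786$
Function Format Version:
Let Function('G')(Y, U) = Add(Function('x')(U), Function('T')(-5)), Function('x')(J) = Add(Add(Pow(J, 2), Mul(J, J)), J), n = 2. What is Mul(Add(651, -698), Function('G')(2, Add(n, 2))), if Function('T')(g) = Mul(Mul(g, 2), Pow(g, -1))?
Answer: -1786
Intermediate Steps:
Function('T')(g) = 2 (Function('T')(g) = Mul(Mul(2, g), Pow(g, -1)) = 2)
Function('x')(J) = Add(J, Mul(2, Pow(J, 2))) (Function('x')(J) = Add(Add(Pow(J, 2), Pow(J, 2)), J) = Add(Mul(2, Pow(J, 2)), J) = Add(J, Mul(2, Pow(J, 2))))
Function('G')(Y, U) = Add(2, Mul(U, Add(1, Mul(2, U)))) (Function('G')(Y, U) = Add(Mul(U, Add(1, Mul(2, U))), 2) = Add(2, Mul(U, Add(1, Mul(2, U)))))
Mul(Add(651, -698), Function('G')(2, Add(n, 2))) = Mul(Add(651, -698), Add(2, Mul(Add(2, 2), Add(1, Mul(2, Add(2, 2)))))) = Mul(-47, Add(2, Mul(4, Add(1, Mul(2, 4))))) = Mul(-47, Add(2, Mul(4, Add(1, 8)))) = Mul(-47, Add(2, Mul(4, 9))) = Mul(-47, Add(2, 36)) = Mul(-47, 38) = -1786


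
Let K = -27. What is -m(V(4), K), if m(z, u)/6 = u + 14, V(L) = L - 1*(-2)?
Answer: 78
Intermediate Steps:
V(L) = 2 + L (V(L) = L + 2 = 2 + L)
m(z, u) = 84 + 6*u (m(z, u) = 6*(u + 14) = 6*(14 + u) = 84 + 6*u)
-m(V(4), K) = -(84 + 6*(-27)) = -(84 - 162) = -1*(-78) = 78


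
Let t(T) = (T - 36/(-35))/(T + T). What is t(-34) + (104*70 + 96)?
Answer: 8778017/1190 ≈ 7376.5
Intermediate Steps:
t(T) = (36/35 + T)/(2*T) (t(T) = (T - 36*(-1/35))/((2*T)) = (T + 36/35)*(1/(2*T)) = (36/35 + T)*(1/(2*T)) = (36/35 + T)/(2*T))
t(-34) + (104*70 + 96) = (1/70)*(36 + 35*(-34))/(-34) + (104*70 + 96) = (1/70)*(-1/34)*(36 - 1190) + (7280 + 96) = (1/70)*(-1/34)*(-1154) + 7376 = 577/1190 + 7376 = 8778017/1190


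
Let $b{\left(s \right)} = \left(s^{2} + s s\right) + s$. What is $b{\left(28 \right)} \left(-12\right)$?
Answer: $-19152$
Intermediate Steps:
$b{\left(s \right)} = s + 2 s^{2}$ ($b{\left(s \right)} = \left(s^{2} + s^{2}\right) + s = 2 s^{2} + s = s + 2 s^{2}$)
$b{\left(28 \right)} \left(-12\right) = 28 \left(1 + 2 \cdot 28\right) \left(-12\right) = 28 \left(1 + 56\right) \left(-12\right) = 28 \cdot 57 \left(-12\right) = 1596 \left(-12\right) = -19152$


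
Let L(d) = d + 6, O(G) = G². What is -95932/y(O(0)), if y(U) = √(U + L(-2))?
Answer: -47966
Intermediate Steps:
L(d) = 6 + d
y(U) = √(4 + U) (y(U) = √(U + (6 - 2)) = √(U + 4) = √(4 + U))
-95932/y(O(0)) = -95932/√(4 + 0²) = -95932/√(4 + 0) = -95932/(√4) = -95932/2 = -95932*½ = -47966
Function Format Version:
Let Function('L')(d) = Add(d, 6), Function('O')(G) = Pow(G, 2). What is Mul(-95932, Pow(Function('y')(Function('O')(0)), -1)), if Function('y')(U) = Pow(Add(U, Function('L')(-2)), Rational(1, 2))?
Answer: -47966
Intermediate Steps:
Function('L')(d) = Add(6, d)
Function('y')(U) = Pow(Add(4, U), Rational(1, 2)) (Function('y')(U) = Pow(Add(U, Add(6, -2)), Rational(1, 2)) = Pow(Add(U, 4), Rational(1, 2)) = Pow(Add(4, U), Rational(1, 2)))
Mul(-95932, Pow(Function('y')(Function('O')(0)), -1)) = Mul(-95932, Pow(Pow(Add(4, Pow(0, 2)), Rational(1, 2)), -1)) = Mul(-95932, Pow(Pow(Add(4, 0), Rational(1, 2)), -1)) = Mul(-95932, Pow(Pow(4, Rational(1, 2)), -1)) = Mul(-95932, Pow(2, -1)) = Mul(-95932, Rational(1, 2)) = -47966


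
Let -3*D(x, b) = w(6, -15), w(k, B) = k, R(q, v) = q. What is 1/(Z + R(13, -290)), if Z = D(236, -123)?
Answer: 1/11 ≈ 0.090909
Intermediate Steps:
D(x, b) = -2 (D(x, b) = -⅓*6 = -2)
Z = -2
1/(Z + R(13, -290)) = 1/(-2 + 13) = 1/11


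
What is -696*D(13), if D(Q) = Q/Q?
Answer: -696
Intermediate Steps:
D(Q) = 1
-696*D(13) = -696*1 = -696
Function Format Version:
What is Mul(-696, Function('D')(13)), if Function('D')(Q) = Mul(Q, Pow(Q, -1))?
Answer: -696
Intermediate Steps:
Function('D')(Q) = 1
Mul(-696, Function('D')(13)) = Mul(-696, 1) = -696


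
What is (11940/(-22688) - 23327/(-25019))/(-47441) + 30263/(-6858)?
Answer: -802119561730019/181770653385576 ≈ -4.4128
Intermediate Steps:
(11940/(-22688) - 23327/(-25019))/(-47441) + 30263/(-6858) = (11940*(-1/22688) - 23327*(-1/25019))*(-1/47441) + 30263*(-1/6858) = (-2985/5672 + 23327/25019)*(-1/47441) - 30263/6858 = (57629029/141907768)*(-1/47441) - 30263/6858 = -57629029/6732246421688 - 30263/6858 = -802119561730019/181770653385576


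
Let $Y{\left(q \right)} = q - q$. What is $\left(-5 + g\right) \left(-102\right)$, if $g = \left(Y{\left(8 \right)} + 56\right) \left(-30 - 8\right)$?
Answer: $217566$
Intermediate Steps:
$Y{\left(q \right)} = 0$
$g = -2128$ ($g = \left(0 + 56\right) \left(-30 - 8\right) = 56 \left(-38\right) = -2128$)
$\left(-5 + g\right) \left(-102\right) = \left(-5 - 2128\right) \left(-102\right) = \left(-2133\right) \left(-102\right) = 217566$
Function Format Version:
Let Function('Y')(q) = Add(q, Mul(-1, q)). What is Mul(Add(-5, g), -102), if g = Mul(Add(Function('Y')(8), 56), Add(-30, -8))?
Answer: 217566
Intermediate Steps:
Function('Y')(q) = 0
g = -2128 (g = Mul(Add(0, 56), Add(-30, -8)) = Mul(56, -38) = -2128)
Mul(Add(-5, g), -102) = Mul(Add(-5, -2128), -102) = Mul(-2133, -102) = 217566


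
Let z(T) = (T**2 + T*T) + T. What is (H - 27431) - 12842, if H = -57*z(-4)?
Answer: -41869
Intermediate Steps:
z(T) = T + 2*T**2 (z(T) = (T**2 + T**2) + T = 2*T**2 + T = T + 2*T**2)
H = -1596 (H = -(-228)*(1 + 2*(-4)) = -(-228)*(1 - 8) = -(-228)*(-7) = -57*28 = -1596)
(H - 27431) - 12842 = (-1596 - 27431) - 12842 = -29027 - 12842 = -41869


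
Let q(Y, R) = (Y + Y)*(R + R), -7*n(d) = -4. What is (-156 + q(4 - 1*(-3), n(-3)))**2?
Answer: 19600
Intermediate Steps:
n(d) = 4/7 (n(d) = -1/7*(-4) = 4/7)
q(Y, R) = 4*R*Y (q(Y, R) = (2*Y)*(2*R) = 4*R*Y)
(-156 + q(4 - 1*(-3), n(-3)))**2 = (-156 + 4*(4/7)*(4 - 1*(-3)))**2 = (-156 + 4*(4/7)*(4 + 3))**2 = (-156 + 4*(4/7)*7)**2 = (-156 + 16)**2 = (-140)**2 = 19600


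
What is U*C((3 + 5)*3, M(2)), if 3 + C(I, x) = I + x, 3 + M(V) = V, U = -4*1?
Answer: -80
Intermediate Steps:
U = -4
M(V) = -3 + V
C(I, x) = -3 + I + x (C(I, x) = -3 + (I + x) = -3 + I + x)
U*C((3 + 5)*3, M(2)) = -4*(-3 + (3 + 5)*3 + (-3 + 2)) = -4*(-3 + 8*3 - 1) = -4*(-3 + 24 - 1) = -4*20 = -80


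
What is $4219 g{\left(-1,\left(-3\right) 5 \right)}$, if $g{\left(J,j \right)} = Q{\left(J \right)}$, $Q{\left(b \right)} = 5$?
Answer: $21095$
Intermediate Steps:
$g{\left(J,j \right)} = 5$
$4219 g{\left(-1,\left(-3\right) 5 \right)} = 4219 \cdot 5 = 21095$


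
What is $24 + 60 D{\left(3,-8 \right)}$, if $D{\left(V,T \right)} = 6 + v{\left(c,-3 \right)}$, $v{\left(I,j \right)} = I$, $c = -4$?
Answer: $144$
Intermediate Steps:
$D{\left(V,T \right)} = 2$ ($D{\left(V,T \right)} = 6 - 4 = 2$)
$24 + 60 D{\left(3,-8 \right)} = 24 + 60 \cdot 2 = 24 + 120 = 144$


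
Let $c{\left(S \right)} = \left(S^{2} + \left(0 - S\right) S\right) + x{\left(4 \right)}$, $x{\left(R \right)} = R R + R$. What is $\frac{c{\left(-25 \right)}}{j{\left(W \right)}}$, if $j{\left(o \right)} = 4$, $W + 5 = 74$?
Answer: $5$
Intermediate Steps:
$W = 69$ ($W = -5 + 74 = 69$)
$x{\left(R \right)} = R + R^{2}$ ($x{\left(R \right)} = R^{2} + R = R + R^{2}$)
$c{\left(S \right)} = 20$ ($c{\left(S \right)} = \left(S^{2} + \left(0 - S\right) S\right) + 4 \left(1 + 4\right) = \left(S^{2} + - S S\right) + 4 \cdot 5 = \left(S^{2} - S^{2}\right) + 20 = 0 + 20 = 20$)
$\frac{c{\left(-25 \right)}}{j{\left(W \right)}} = \frac{20}{4} = 20 \cdot \frac{1}{4} = 5$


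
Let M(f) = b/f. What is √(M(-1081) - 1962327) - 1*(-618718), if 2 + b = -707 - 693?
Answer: 618718 + I*√2293097285885/1081 ≈ 6.1872e+5 + 1400.8*I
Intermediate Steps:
b = -1402 (b = -2 + (-707 - 693) = -2 - 1400 = -1402)
M(f) = -1402/f
√(M(-1081) - 1962327) - 1*(-618718) = √(-1402/(-1081) - 1962327) - 1*(-618718) = √(-1402*(-1/1081) - 1962327) + 618718 = √(1402/1081 - 1962327) + 618718 = √(-2121274085/1081) + 618718 = I*√2293097285885/1081 + 618718 = 618718 + I*√2293097285885/1081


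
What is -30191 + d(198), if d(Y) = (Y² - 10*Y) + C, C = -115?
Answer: 6918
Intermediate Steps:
d(Y) = -115 + Y² - 10*Y (d(Y) = (Y² - 10*Y) - 115 = -115 + Y² - 10*Y)
-30191 + d(198) = -30191 + (-115 + 198² - 10*198) = -30191 + (-115 + 39204 - 1980) = -30191 + 37109 = 6918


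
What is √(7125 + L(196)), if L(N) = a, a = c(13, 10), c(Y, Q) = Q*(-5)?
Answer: 5*√283 ≈ 84.113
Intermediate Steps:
c(Y, Q) = -5*Q
a = -50 (a = -5*10 = -50)
L(N) = -50
√(7125 + L(196)) = √(7125 - 50) = √7075 = 5*√283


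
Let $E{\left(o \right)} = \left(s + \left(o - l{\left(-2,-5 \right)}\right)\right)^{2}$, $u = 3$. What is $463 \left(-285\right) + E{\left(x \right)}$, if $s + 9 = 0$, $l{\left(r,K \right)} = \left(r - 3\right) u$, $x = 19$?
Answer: $-131330$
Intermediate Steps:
$l{\left(r,K \right)} = -9 + 3 r$ ($l{\left(r,K \right)} = \left(r - 3\right) 3 = \left(-3 + r\right) 3 = -9 + 3 r$)
$s = -9$ ($s = -9 + 0 = -9$)
$E{\left(o \right)} = \left(6 + o\right)^{2}$ ($E{\left(o \right)} = \left(-9 - \left(-9 - 6 - o\right)\right)^{2} = \left(-9 + \left(o - \left(-9 - 6\right)\right)\right)^{2} = \left(-9 + \left(o - -15\right)\right)^{2} = \left(-9 + \left(o + 15\right)\right)^{2} = \left(-9 + \left(15 + o\right)\right)^{2} = \left(6 + o\right)^{2}$)
$463 \left(-285\right) + E{\left(x \right)} = 463 \left(-285\right) + \left(6 + 19\right)^{2} = -131955 + 25^{2} = -131955 + 625 = -131330$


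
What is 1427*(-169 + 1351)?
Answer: 1686714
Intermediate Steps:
1427*(-169 + 1351) = 1427*1182 = 1686714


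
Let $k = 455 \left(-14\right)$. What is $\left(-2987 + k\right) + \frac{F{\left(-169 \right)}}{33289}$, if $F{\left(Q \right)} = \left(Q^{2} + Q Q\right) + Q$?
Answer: $- \frac{311428220}{33289} \approx -9355.3$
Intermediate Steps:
$F{\left(Q \right)} = Q + 2 Q^{2}$ ($F{\left(Q \right)} = \left(Q^{2} + Q^{2}\right) + Q = 2 Q^{2} + Q = Q + 2 Q^{2}$)
$k = -6370$
$\left(-2987 + k\right) + \frac{F{\left(-169 \right)}}{33289} = \left(-2987 - 6370\right) + \frac{\left(-169\right) \left(1 + 2 \left(-169\right)\right)}{33289} = -9357 + - 169 \left(1 - 338\right) \frac{1}{33289} = -9357 + \left(-169\right) \left(-337\right) \frac{1}{33289} = -9357 + 56953 \cdot \frac{1}{33289} = -9357 + \frac{56953}{33289} = - \frac{311428220}{33289}$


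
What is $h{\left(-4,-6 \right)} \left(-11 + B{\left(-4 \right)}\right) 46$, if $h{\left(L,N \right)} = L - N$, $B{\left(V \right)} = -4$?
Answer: $-1380$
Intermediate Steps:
$h{\left(-4,-6 \right)} \left(-11 + B{\left(-4 \right)}\right) 46 = \left(-4 - -6\right) \left(-11 - 4\right) 46 = \left(-4 + 6\right) \left(-15\right) 46 = 2 \left(-15\right) 46 = \left(-30\right) 46 = -1380$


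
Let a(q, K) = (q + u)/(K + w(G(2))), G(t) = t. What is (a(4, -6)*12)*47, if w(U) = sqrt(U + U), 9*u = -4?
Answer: -1504/3 ≈ -501.33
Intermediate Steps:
u = -4/9 (u = (1/9)*(-4) = -4/9 ≈ -0.44444)
w(U) = sqrt(2)*sqrt(U) (w(U) = sqrt(2*U) = sqrt(2)*sqrt(U))
a(q, K) = (-4/9 + q)/(2 + K) (a(q, K) = (q - 4/9)/(K + sqrt(2)*sqrt(2)) = (-4/9 + q)/(K + 2) = (-4/9 + q)/(2 + K))
(a(4, -6)*12)*47 = (((-4/9 + 4)/(2 - 6))*12)*47 = (((32/9)/(-4))*12)*47 = (-1/4*32/9*12)*47 = -8/9*12*47 = -32/3*47 = -1504/3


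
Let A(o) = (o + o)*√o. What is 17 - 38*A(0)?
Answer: 17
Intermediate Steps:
A(o) = 2*o^(3/2) (A(o) = (2*o)*√o = 2*o^(3/2))
17 - 38*A(0) = 17 - 76*0^(3/2) = 17 - 76*0 = 17 - 38*0 = 17 + 0 = 17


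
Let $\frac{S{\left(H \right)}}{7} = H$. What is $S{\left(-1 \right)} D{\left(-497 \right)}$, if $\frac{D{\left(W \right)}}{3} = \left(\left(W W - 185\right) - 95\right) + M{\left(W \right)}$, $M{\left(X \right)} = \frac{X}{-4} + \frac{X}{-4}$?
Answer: $- \frac{10373055}{2} \approx -5.1865 \cdot 10^{6}$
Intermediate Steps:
$S{\left(H \right)} = 7 H$
$M{\left(X \right)} = - \frac{X}{2}$ ($M{\left(X \right)} = X \left(- \frac{1}{4}\right) + X \left(- \frac{1}{4}\right) = - \frac{X}{4} - \frac{X}{4} = - \frac{X}{2}$)
$D{\left(W \right)} = -840 + 3 W^{2} - \frac{3 W}{2}$ ($D{\left(W \right)} = 3 \left(\left(\left(W W - 185\right) - 95\right) - \frac{W}{2}\right) = 3 \left(\left(\left(W^{2} - 185\right) - 95\right) - \frac{W}{2}\right) = 3 \left(\left(\left(-185 + W^{2}\right) - 95\right) - \frac{W}{2}\right) = 3 \left(\left(-280 + W^{2}\right) - \frac{W}{2}\right) = 3 \left(-280 + W^{2} - \frac{W}{2}\right) = -840 + 3 W^{2} - \frac{3 W}{2}$)
$S{\left(-1 \right)} D{\left(-497 \right)} = 7 \left(-1\right) \left(-840 + 3 \left(-497\right)^{2} - - \frac{1491}{2}\right) = - 7 \left(-840 + 3 \cdot 247009 + \frac{1491}{2}\right) = - 7 \left(-840 + 741027 + \frac{1491}{2}\right) = \left(-7\right) \frac{1481865}{2} = - \frac{10373055}{2}$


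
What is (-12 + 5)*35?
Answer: -245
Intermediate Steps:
(-12 + 5)*35 = -7*35 = -245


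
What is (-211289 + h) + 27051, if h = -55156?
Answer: -239394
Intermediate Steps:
(-211289 + h) + 27051 = (-211289 - 55156) + 27051 = -266445 + 27051 = -239394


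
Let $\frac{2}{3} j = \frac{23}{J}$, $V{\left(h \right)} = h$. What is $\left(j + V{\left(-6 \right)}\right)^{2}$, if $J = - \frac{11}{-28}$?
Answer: $\frac{810000}{121} \approx 6694.2$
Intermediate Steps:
$J = \frac{11}{28}$ ($J = \left(-11\right) \left(- \frac{1}{28}\right) = \frac{11}{28} \approx 0.39286$)
$j = \frac{966}{11}$ ($j = \frac{3 \frac{23}{\frac{11}{28}}}{2} = \frac{3 \cdot 23 \cdot \frac{28}{11}}{2} = \frac{3}{2} \cdot \frac{644}{11} = \frac{966}{11} \approx 87.818$)
$\left(j + V{\left(-6 \right)}\right)^{2} = \left(\frac{966}{11} - 6\right)^{2} = \left(\frac{900}{11}\right)^{2} = \frac{810000}{121}$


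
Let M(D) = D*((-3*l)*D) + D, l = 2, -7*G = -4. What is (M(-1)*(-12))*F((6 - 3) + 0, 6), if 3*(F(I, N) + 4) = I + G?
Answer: -236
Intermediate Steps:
G = 4/7 (G = -⅐*(-4) = 4/7 ≈ 0.57143)
F(I, N) = -80/21 + I/3 (F(I, N) = -4 + (I + 4/7)/3 = -4 + (4/7 + I)/3 = -4 + (4/21 + I/3) = -80/21 + I/3)
M(D) = D - 6*D² (M(D) = D*((-3*2)*D) + D = D*(-6*D) + D = -6*D² + D = D - 6*D²)
(M(-1)*(-12))*F((6 - 3) + 0, 6) = (-(1 - 6*(-1))*(-12))*(-80/21 + ((6 - 3) + 0)/3) = (-(1 + 6)*(-12))*(-80/21 + (3 + 0)/3) = (-1*7*(-12))*(-80/21 + (⅓)*3) = (-7*(-12))*(-80/21 + 1) = 84*(-59/21) = -236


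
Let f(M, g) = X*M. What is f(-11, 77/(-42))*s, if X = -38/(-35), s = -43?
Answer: 17974/35 ≈ 513.54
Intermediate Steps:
X = 38/35 (X = -38*(-1/35) = 38/35 ≈ 1.0857)
f(M, g) = 38*M/35
f(-11, 77/(-42))*s = ((38/35)*(-11))*(-43) = -418/35*(-43) = 17974/35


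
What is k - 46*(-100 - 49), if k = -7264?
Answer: -410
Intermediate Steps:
k - 46*(-100 - 49) = -7264 - 46*(-100 - 49) = -7264 - 46*(-149) = -7264 + 6854 = -410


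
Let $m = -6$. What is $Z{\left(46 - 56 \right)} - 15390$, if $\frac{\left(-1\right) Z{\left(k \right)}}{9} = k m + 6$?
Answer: $-15984$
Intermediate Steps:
$Z{\left(k \right)} = -54 + 54 k$ ($Z{\left(k \right)} = - 9 \left(k \left(-6\right) + 6\right) = - 9 \left(- 6 k + 6\right) = - 9 \left(6 - 6 k\right) = -54 + 54 k$)
$Z{\left(46 - 56 \right)} - 15390 = \left(-54 + 54 \left(46 - 56\right)\right) - 15390 = \left(-54 + 54 \left(-10\right)\right) - 15390 = \left(-54 - 540\right) - 15390 = -594 - 15390 = -15984$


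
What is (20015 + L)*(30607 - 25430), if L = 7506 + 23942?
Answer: 266423951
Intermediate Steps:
L = 31448
(20015 + L)*(30607 - 25430) = (20015 + 31448)*(30607 - 25430) = 51463*5177 = 266423951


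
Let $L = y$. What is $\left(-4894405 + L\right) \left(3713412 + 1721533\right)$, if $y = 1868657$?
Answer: $-16444773963860$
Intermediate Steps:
$L = 1868657$
$\left(-4894405 + L\right) \left(3713412 + 1721533\right) = \left(-4894405 + 1868657\right) \left(3713412 + 1721533\right) = \left(-3025748\right) 5434945 = -16444773963860$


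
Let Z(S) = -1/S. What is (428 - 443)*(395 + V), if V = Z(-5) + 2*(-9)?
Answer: -5658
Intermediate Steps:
V = -89/5 (V = -1/(-5) + 2*(-9) = -1*(-⅕) - 18 = ⅕ - 18 = -89/5 ≈ -17.800)
(428 - 443)*(395 + V) = (428 - 443)*(395 - 89/5) = -15*1886/5 = -5658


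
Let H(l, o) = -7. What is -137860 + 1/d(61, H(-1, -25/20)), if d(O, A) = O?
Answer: -8409459/61 ≈ -1.3786e+5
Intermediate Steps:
-137860 + 1/d(61, H(-1, -25/20)) = -137860 + 1/61 = -8409459/61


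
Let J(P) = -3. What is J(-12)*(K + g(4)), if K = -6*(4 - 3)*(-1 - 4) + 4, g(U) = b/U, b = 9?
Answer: -435/4 ≈ -108.75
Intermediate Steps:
g(U) = 9/U
K = 34 (K = -6*(-5) + 4 = 30 + 4 = 34)
J(-12)*(K + g(4)) = -3*(34 + 9/4) = -3*145/4 = -435/4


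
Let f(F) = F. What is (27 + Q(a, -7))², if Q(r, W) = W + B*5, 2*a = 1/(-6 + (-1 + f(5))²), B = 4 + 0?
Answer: 1600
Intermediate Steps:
B = 4
a = 1/20 (a = 1/(2*(-6 + (-1 + 5)²)) = 1/(2*(-6 + 4²)) = 1/(2*(-6 + 16)) = (½)/10 = (½)*(⅒) = 1/20 ≈ 0.050000)
Q(r, W) = 20 + W (Q(r, W) = W + 4*5 = W + 20 = 20 + W)
(27 + Q(a, -7))² = (27 + (20 - 7))² = (27 + 13)² = 40² = 1600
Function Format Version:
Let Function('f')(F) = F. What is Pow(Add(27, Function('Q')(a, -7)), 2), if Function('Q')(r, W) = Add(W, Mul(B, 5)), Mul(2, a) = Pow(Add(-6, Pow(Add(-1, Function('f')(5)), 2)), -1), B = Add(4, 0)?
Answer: 1600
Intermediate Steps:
B = 4
a = Rational(1, 20) (a = Mul(Rational(1, 2), Pow(Add(-6, Pow(Add(-1, 5), 2)), -1)) = Mul(Rational(1, 2), Pow(Add(-6, Pow(4, 2)), -1)) = Mul(Rational(1, 2), Pow(Add(-6, 16), -1)) = Mul(Rational(1, 2), Pow(10, -1)) = Mul(Rational(1, 2), Rational(1, 10)) = Rational(1, 20) ≈ 0.050000)
Function('Q')(r, W) = Add(20, W) (Function('Q')(r, W) = Add(W, Mul(4, 5)) = Add(W, 20) = Add(20, W))
Pow(Add(27, Function('Q')(a, -7)), 2) = Pow(Add(27, Add(20, -7)), 2) = Pow(Add(27, 13), 2) = Pow(40, 2) = 1600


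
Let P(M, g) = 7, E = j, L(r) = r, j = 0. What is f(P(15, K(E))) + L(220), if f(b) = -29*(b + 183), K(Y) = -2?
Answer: -5290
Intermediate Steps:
E = 0
f(b) = -5307 - 29*b (f(b) = -29*(183 + b) = -5307 - 29*b)
f(P(15, K(E))) + L(220) = (-5307 - 29*7) + 220 = (-5307 - 203) + 220 = -5510 + 220 = -5290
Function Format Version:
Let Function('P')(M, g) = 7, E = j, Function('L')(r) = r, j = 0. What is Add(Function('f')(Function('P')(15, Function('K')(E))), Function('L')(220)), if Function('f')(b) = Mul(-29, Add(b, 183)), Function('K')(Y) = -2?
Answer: -5290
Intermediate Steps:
E = 0
Function('f')(b) = Add(-5307, Mul(-29, b)) (Function('f')(b) = Mul(-29, Add(183, b)) = Add(-5307, Mul(-29, b)))
Add(Function('f')(Function('P')(15, Function('K')(E))), Function('L')(220)) = Add(Add(-5307, Mul(-29, 7)), 220) = Add(Add(-5307, -203), 220) = Add(-5510, 220) = -5290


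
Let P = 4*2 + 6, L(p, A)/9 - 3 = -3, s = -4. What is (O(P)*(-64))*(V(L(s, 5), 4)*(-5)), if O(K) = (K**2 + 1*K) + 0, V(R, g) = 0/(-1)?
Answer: 0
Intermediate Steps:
L(p, A) = 0 (L(p, A) = 27 + 9*(-3) = 27 - 27 = 0)
V(R, g) = 0 (V(R, g) = 0*(-1) = 0)
P = 14 (P = 8 + 6 = 14)
O(K) = K + K**2 (O(K) = (K**2 + K) + 0 = (K + K**2) + 0 = K + K**2)
(O(P)*(-64))*(V(L(s, 5), 4)*(-5)) = ((14*(1 + 14))*(-64))*(0*(-5)) = ((14*15)*(-64))*0 = (210*(-64))*0 = -13440*0 = 0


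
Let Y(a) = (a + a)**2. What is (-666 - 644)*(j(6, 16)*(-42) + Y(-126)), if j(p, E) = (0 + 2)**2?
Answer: -82970160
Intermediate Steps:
Y(a) = 4*a**2 (Y(a) = (2*a)**2 = 4*a**2)
j(p, E) = 4 (j(p, E) = 2**2 = 4)
(-666 - 644)*(j(6, 16)*(-42) + Y(-126)) = (-666 - 644)*(4*(-42) + 4*(-126)**2) = -1310*(-168 + 4*15876) = -1310*(-168 + 63504) = -1310*63336 = -82970160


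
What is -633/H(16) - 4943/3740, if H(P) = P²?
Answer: -908207/239360 ≈ -3.7943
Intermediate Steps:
-633/H(16) - 4943/3740 = -633/(16²) - 4943/3740 = -633/256 - 4943*1/3740 = -633*1/256 - 4943/3740 = -633/256 - 4943/3740 = -908207/239360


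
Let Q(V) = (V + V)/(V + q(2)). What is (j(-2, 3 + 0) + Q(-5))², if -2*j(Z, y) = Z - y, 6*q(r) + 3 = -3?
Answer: 625/36 ≈ 17.361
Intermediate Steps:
q(r) = -1 (q(r) = -½ + (⅙)*(-3) = -½ - ½ = -1)
Q(V) = 2*V/(-1 + V) (Q(V) = (V + V)/(V - 1) = (2*V)/(-1 + V) = 2*V/(-1 + V))
j(Z, y) = y/2 - Z/2 (j(Z, y) = -(Z - y)/2 = y/2 - Z/2)
(j(-2, 3 + 0) + Q(-5))² = (((3 + 0)/2 - ½*(-2)) + 2*(-5)/(-1 - 5))² = (((½)*3 + 1) + 2*(-5)/(-6))² = ((3/2 + 1) + 2*(-5)*(-⅙))² = (5/2 + 5/3)² = (25/6)² = 625/36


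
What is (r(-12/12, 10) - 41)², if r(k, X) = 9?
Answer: 1024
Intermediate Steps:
(r(-12/12, 10) - 41)² = (9 - 41)² = (-32)² = 1024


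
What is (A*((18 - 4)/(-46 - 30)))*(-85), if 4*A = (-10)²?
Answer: 14875/38 ≈ 391.45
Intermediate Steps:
A = 25 (A = (¼)*(-10)² = (¼)*100 = 25)
(A*((18 - 4)/(-46 - 30)))*(-85) = (25*((18 - 4)/(-46 - 30)))*(-85) = (25*(14/(-76)))*(-85) = (25*(14*(-1/76)))*(-85) = (25*(-7/38))*(-85) = -175/38*(-85) = 14875/38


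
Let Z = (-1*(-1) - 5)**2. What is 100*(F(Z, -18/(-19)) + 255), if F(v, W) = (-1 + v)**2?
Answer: 48000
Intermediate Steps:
Z = 16 (Z = (1 - 5)**2 = (-4)**2 = 16)
100*(F(Z, -18/(-19)) + 255) = 100*((-1 + 16)**2 + 255) = 100*(15**2 + 255) = 100*(225 + 255) = 100*480 = 48000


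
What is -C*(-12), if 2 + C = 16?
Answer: 168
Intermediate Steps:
C = 14 (C = -2 + 16 = 14)
-C*(-12) = -1*14*(-12) = -14*(-12) = 168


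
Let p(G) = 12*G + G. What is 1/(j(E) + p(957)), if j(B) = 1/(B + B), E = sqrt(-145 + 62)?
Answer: 4130412/51386455693 + 2*I*sqrt(83)/51386455693 ≈ 8.0379e-5 + 3.5458e-10*I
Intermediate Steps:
p(G) = 13*G
E = I*sqrt(83) (E = sqrt(-83) = I*sqrt(83) ≈ 9.1104*I)
j(B) = 1/(2*B)
1/(j(E) + p(957)) = 1/(1/(2*((I*sqrt(83)))) + 13*957) = 1/((-I*sqrt(83)/83)/2 + 12441) = 1/(-I*sqrt(83)/166 + 12441) = 1/(12441 - I*sqrt(83)/166)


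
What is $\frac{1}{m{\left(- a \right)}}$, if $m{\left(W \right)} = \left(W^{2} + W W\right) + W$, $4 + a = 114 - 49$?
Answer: $\frac{1}{7381} \approx 0.00013548$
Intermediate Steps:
$a = 61$ ($a = -4 + \left(114 - 49\right) = -4 + 65 = 61$)
$m{\left(W \right)} = W + 2 W^{2}$ ($m{\left(W \right)} = \left(W^{2} + W^{2}\right) + W = 2 W^{2} + W = W + 2 W^{2}$)
$\frac{1}{m{\left(- a \right)}} = \frac{1}{\left(-1\right) 61 \left(1 + 2 \left(\left(-1\right) 61\right)\right)} = \frac{1}{\left(-61\right) \left(1 + 2 \left(-61\right)\right)} = \frac{1}{\left(-61\right) \left(1 - 122\right)} = \frac{1}{\left(-61\right) \left(-121\right)} = \frac{1}{7381}$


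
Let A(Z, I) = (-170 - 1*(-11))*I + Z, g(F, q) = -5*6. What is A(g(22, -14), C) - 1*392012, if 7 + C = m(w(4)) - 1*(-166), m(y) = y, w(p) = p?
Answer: -417959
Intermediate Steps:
g(F, q) = -30
C = 163 (C = -7 + (4 - 1*(-166)) = -7 + (4 + 166) = -7 + 170 = 163)
A(Z, I) = Z - 159*I (A(Z, I) = (-170 + 11)*I + Z = -159*I + Z = Z - 159*I)
A(g(22, -14), C) - 1*392012 = (-30 - 159*163) - 1*392012 = (-30 - 25917) - 392012 = -25947 - 392012 = -417959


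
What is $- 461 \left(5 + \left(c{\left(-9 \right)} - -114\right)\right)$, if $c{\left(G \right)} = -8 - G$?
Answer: $-55320$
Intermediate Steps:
$- 461 \left(5 + \left(c{\left(-9 \right)} - -114\right)\right) = - 461 \left(5 - -115\right) = - 461 \left(5 + \left(\left(-8 + 9\right) + 114\right)\right) = - 461 \left(5 + \left(1 + 114\right)\right) = - 461 \left(5 + 115\right) = \left(-461\right) 120 = -55320$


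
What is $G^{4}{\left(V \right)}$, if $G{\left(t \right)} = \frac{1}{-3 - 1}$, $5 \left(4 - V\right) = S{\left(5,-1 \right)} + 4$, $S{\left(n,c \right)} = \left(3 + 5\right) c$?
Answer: $\frac{1}{256} \approx 0.0039063$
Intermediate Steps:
$S{\left(n,c \right)} = 8 c$
$V = \frac{24}{5}$ ($V = 4 - \frac{8 \left(-1\right) + 4}{5} = 4 - \frac{-8 + 4}{5} = 4 - - \frac{4}{5} = 4 + \frac{4}{5} = \frac{24}{5} \approx 4.8$)
$G{\left(t \right)} = - \frac{1}{4}$ ($G{\left(t \right)} = \frac{1}{-4} = - \frac{1}{4}$)
$G^{4}{\left(V \right)} = \left(- \frac{1}{4}\right)^{4} = \frac{1}{256}$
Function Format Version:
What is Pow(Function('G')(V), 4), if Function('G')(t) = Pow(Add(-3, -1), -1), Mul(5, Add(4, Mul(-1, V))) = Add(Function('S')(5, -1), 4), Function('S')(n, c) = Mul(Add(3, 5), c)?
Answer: Rational(1, 256) ≈ 0.0039063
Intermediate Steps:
Function('S')(n, c) = Mul(8, c)
V = Rational(24, 5) (V = Add(4, Mul(Rational(-1, 5), Add(Mul(8, -1), 4))) = Add(4, Mul(Rational(-1, 5), Add(-8, 4))) = Add(4, Mul(Rational(-1, 5), -4)) = Add(4, Rational(4, 5)) = Rational(24, 5) ≈ 4.8000)
Function('G')(t) = Rational(-1, 4) (Function('G')(t) = Pow(-4, -1) = Rational(-1, 4))
Pow(Function('G')(V), 4) = Pow(Rational(-1, 4), 4) = Rational(1, 256)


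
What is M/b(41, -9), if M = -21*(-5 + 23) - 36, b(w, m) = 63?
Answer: -46/7 ≈ -6.5714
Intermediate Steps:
M = -414 (M = -21*18 - 36 = -378 - 36 = -414)
M/b(41, -9) = -414/63 = -414*1/63 = -46/7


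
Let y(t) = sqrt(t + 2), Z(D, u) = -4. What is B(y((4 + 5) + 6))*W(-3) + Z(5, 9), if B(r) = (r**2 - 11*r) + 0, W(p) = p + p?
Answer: -106 + 66*sqrt(17) ≈ 166.13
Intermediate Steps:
y(t) = sqrt(2 + t)
W(p) = 2*p
B(r) = r**2 - 11*r
B(y((4 + 5) + 6))*W(-3) + Z(5, 9) = (sqrt(2 + ((4 + 5) + 6))*(-11 + sqrt(2 + ((4 + 5) + 6))))*(2*(-3)) - 4 = (sqrt(2 + (9 + 6))*(-11 + sqrt(2 + (9 + 6))))*(-6) - 4 = (sqrt(2 + 15)*(-11 + sqrt(2 + 15)))*(-6) - 4 = (sqrt(17)*(-11 + sqrt(17)))*(-6) - 4 = -6*sqrt(17)*(-11 + sqrt(17)) - 4 = -4 - 6*sqrt(17)*(-11 + sqrt(17))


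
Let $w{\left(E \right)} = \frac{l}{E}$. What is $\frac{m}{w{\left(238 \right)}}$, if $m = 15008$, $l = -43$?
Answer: $- \frac{3571904}{43} \approx -83068.0$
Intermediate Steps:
$w{\left(E \right)} = - \frac{43}{E}$
$\frac{m}{w{\left(238 \right)}} = \frac{15008}{\left(-43\right) \frac{1}{238}} = \frac{15008}{- \frac{43}{238}} = 15008 \left(- \frac{238}{43}\right) = - \frac{3571904}{43}$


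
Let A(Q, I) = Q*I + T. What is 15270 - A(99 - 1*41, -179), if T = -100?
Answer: 25752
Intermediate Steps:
A(Q, I) = -100 + I*Q (A(Q, I) = Q*I - 100 = I*Q - 100 = -100 + I*Q)
15270 - A(99 - 1*41, -179) = 15270 - (-100 - 179*(99 - 1*41)) = 15270 - (-100 - 179*(99 - 41)) = 15270 - (-100 - 179*58) = 15270 - (-100 - 10382) = 15270 - 1*(-10482) = 15270 + 10482 = 25752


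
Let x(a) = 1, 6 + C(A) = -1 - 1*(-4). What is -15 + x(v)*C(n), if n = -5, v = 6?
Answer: -18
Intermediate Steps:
C(A) = -3 (C(A) = -6 + (-1 - 1*(-4)) = -6 + (-1 + 4) = -6 + 3 = -3)
-15 + x(v)*C(n) = -15 + 1*(-3) = -15 - 3 = -18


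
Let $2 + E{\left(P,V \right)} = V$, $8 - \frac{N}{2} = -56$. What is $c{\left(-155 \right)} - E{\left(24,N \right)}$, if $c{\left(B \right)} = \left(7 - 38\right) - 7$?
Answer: $-164$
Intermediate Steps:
$c{\left(B \right)} = -38$ ($c{\left(B \right)} = -31 - 7 = -38$)
$N = 128$ ($N = 16 - -112 = 16 + 112 = 128$)
$E{\left(P,V \right)} = -2 + V$
$c{\left(-155 \right)} - E{\left(24,N \right)} = -38 - \left(-2 + 128\right) = -38 - 126 = -164$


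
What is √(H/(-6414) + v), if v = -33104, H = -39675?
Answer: I*√151291565526/2138 ≈ 181.93*I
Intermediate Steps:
√(H/(-6414) + v) = √(-39675/(-6414) - 33104) = √(-39675*(-1/6414) - 33104) = √(13225/2138 - 33104) = √(-70763127/2138) = I*√151291565526/2138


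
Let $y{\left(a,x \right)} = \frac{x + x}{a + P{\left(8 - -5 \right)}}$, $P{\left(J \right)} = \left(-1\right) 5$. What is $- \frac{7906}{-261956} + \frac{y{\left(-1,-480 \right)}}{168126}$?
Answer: $\frac{342779279}{11010403614} \approx 0.031132$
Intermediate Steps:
$P{\left(J \right)} = -5$
$y{\left(a,x \right)} = \frac{2 x}{-5 + a}$ ($y{\left(a,x \right)} = \frac{x + x}{a - 5} = \frac{2 x}{-5 + a}$)
$- \frac{7906}{-261956} + \frac{y{\left(-1,-480 \right)}}{168126} = - \frac{7906}{-261956} + \frac{2 \left(-480\right) \frac{1}{-5 - 1}}{168126} = \left(-7906\right) \left(- \frac{1}{261956}\right) + 2 \left(-480\right) \frac{1}{-6} \cdot \frac{1}{168126} = \frac{3953}{130978} + 2 \left(-480\right) \left(- \frac{1}{6}\right) \frac{1}{168126} = \frac{3953}{130978} + 160 \cdot \frac{1}{168126} = \frac{3953}{130978} + \frac{80}{84063} = \frac{342779279}{11010403614}$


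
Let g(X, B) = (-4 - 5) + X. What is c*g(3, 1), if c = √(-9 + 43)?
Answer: -6*√34 ≈ -34.986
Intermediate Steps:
g(X, B) = -9 + X
c = √34 ≈ 5.8309
c*g(3, 1) = √34*(-9 + 3) = √34*(-6) = -6*√34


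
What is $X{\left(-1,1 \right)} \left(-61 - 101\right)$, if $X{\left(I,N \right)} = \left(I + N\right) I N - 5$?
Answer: $810$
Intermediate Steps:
$X{\left(I,N \right)} = -5 + I N \left(I + N\right)$ ($X{\left(I,N \right)} = I \left(I + N\right) N - 5 = I N \left(I + N\right) - 5 = -5 + I N \left(I + N\right)$)
$X{\left(-1,1 \right)} \left(-61 - 101\right) = \left(-5 - 1^{2} + 1 \left(-1\right)^{2}\right) \left(-61 - 101\right) = \left(-5 - 1 + 1 \cdot 1\right) \left(-162\right) = \left(-5 - 1 + 1\right) \left(-162\right) = \left(-5\right) \left(-162\right) = 810$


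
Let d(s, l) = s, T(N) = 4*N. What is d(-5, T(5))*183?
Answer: -915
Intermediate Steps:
d(-5, T(5))*183 = -5*183 = -915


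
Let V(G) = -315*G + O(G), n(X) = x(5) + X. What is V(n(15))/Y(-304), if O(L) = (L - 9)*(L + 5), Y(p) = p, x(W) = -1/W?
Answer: 113679/7600 ≈ 14.958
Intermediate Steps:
n(X) = -1/5 + X
O(L) = (-9 + L)*(5 + L)
V(G) = -45 + G**2 - 319*G (V(G) = -315*G + (-45 + G**2 - 4*G) = -45 + G**2 - 319*G)
V(n(15))/Y(-304) = (-45 + (-1/5 + 15)**2 - 319*(-1/5 + 15))/(-304) = (-45 + (74/5)**2 - 319*74/5)*(-1/304) = (-45 + 5476/25 - 23606/5)*(-1/304) = -113679/25*(-1/304) = 113679/7600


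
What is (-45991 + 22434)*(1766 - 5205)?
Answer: 81012523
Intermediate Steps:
(-45991 + 22434)*(1766 - 5205) = -23557*(-3439) = 81012523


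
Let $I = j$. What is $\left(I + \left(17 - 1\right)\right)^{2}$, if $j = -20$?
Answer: $16$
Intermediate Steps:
$I = -20$
$\left(I + \left(17 - 1\right)\right)^{2} = \left(-20 + \left(17 - 1\right)\right)^{2} = \left(-20 + 16\right)^{2} = \left(-4\right)^{2} = 16$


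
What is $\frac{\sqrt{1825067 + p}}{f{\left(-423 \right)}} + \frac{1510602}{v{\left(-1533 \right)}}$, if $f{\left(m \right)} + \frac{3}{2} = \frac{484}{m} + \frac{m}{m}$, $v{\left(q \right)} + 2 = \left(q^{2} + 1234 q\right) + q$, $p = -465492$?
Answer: $\frac{755301}{228416} - \frac{4230 \sqrt{54383}}{1391} \approx -705.85$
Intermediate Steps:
$v{\left(q \right)} = -2 + q^{2} + 1235 q$ ($v{\left(q \right)} = -2 + \left(\left(q^{2} + 1234 q\right) + q\right) = -2 + \left(q^{2} + 1235 q\right) = -2 + q^{2} + 1235 q$)
$f{\left(m \right)} = - \frac{1}{2} + \frac{484}{m}$ ($f{\left(m \right)} = - \frac{3}{2} + \left(\frac{484}{m} + \frac{m}{m}\right) = - \frac{3}{2} + \left(\frac{484}{m} + 1\right) = - \frac{3}{2} + \left(1 + \frac{484}{m}\right) = - \frac{1}{2} + \frac{484}{m}$)
$\frac{\sqrt{1825067 + p}}{f{\left(-423 \right)}} + \frac{1510602}{v{\left(-1533 \right)}} = \frac{\sqrt{1825067 - 465492}}{\frac{1}{2} \frac{1}{-423} \left(968 - -423\right)} + \frac{1510602}{-2 + \left(-1533\right)^{2} + 1235 \left(-1533\right)} = \frac{\sqrt{1359575}}{\frac{1}{2} \left(- \frac{1}{423}\right) \left(968 + 423\right)} + \frac{1510602}{-2 + 2350089 - 1893255} = \frac{5 \sqrt{54383}}{\frac{1}{2} \left(- \frac{1}{423}\right) 1391} + \frac{1510602}{456832} = \frac{5 \sqrt{54383}}{- \frac{1391}{846}} + 1510602 \cdot \frac{1}{456832} = 5 \sqrt{54383} \left(- \frac{846}{1391}\right) + \frac{755301}{228416} = - \frac{4230 \sqrt{54383}}{1391} + \frac{755301}{228416} = \frac{755301}{228416} - \frac{4230 \sqrt{54383}}{1391}$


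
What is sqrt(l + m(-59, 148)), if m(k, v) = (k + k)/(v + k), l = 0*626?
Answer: I*sqrt(10502)/89 ≈ 1.1515*I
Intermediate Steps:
l = 0
m(k, v) = 2*k/(k + v) (m(k, v) = (2*k)/(k + v) = 2*k/(k + v))
sqrt(l + m(-59, 148)) = sqrt(0 + 2*(-59)/(-59 + 148)) = sqrt(0 + 2*(-59)/89) = sqrt(0 + 2*(-59)*(1/89)) = sqrt(0 - 118/89) = sqrt(-118/89) = I*sqrt(10502)/89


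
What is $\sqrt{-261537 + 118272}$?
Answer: $i \sqrt{143265} \approx 378.5 i$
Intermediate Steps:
$\sqrt{-261537 + 118272} = \sqrt{-143265} = i \sqrt{143265}$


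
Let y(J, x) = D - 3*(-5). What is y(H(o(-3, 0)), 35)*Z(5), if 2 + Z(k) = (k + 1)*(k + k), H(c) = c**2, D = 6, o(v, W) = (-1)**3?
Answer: 1218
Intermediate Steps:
o(v, W) = -1
Z(k) = -2 + 2*k*(1 + k) (Z(k) = -2 + (k + 1)*(k + k) = -2 + (1 + k)*(2*k) = -2 + 2*k*(1 + k))
y(J, x) = 21 (y(J, x) = 6 - 3*(-5) = 6 + 15 = 21)
y(H(o(-3, 0)), 35)*Z(5) = 21*(-2 + 2*5 + 2*5**2) = 21*(-2 + 10 + 2*25) = 21*(-2 + 10 + 50) = 21*58 = 1218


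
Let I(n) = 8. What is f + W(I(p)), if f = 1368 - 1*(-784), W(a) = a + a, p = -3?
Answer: 2168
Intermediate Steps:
W(a) = 2*a
f = 2152 (f = 1368 + 784 = 2152)
f + W(I(p)) = 2152 + 2*8 = 2152 + 16 = 2168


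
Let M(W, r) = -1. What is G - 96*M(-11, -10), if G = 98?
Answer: 194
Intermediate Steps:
G - 96*M(-11, -10) = 98 - 96*(-1) = 98 + 96 = 194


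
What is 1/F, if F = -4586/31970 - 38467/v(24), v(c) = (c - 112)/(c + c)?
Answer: 15985/335394977 ≈ 4.7660e-5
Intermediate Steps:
v(c) = (-112 + c)/(2*c) (v(c) = (-112 + c)/((2*c)) = (-112 + c)*(1/(2*c)) = (-112 + c)/(2*c))
F = 335394977/15985 (F = -4586/31970 - 38467*48/(-112 + 24) = -4586*1/31970 - 38467/((1/2)*(1/24)*(-88)) = -2293/15985 - 38467/(-11/6) = -2293/15985 - 38467*(-6/11) = -2293/15985 + 20982 = 335394977/15985 ≈ 20982.)
1/F = 1/(335394977/15985) = 15985/335394977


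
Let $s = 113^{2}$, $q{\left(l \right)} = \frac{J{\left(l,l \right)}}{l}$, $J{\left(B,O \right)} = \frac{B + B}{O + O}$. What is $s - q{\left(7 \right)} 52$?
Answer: $\frac{89331}{7} \approx 12762.0$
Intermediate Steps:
$J{\left(B,O \right)} = \frac{B}{O}$ ($J{\left(B,O \right)} = \frac{2 B}{2 O} = 2 B \frac{1}{2 O} = \frac{B}{O}$)
$q{\left(l \right)} = \frac{1}{l}$ ($q{\left(l \right)} = \frac{l \frac{1}{l}}{l} = 1 \frac{1}{l} = \frac{1}{l}$)
$s = 12769$
$s - q{\left(7 \right)} 52 = 12769 - \frac{1}{7} \cdot 52 = 12769 - \frac{52}{7} = \frac{89331}{7}$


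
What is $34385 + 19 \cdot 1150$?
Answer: $56235$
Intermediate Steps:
$34385 + 19 \cdot 1150 = 34385 + 21850 = 56235$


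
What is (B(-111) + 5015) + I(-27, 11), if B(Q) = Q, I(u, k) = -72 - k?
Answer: 4821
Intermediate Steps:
(B(-111) + 5015) + I(-27, 11) = (-111 + 5015) + (-72 - 1*11) = 4904 + (-72 - 11) = 4904 - 83 = 4821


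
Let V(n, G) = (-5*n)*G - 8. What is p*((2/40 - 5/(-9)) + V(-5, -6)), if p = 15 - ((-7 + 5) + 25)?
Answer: 56662/45 ≈ 1259.2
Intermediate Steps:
p = -8 (p = 15 - (-2 + 25) = 15 - 1*23 = 15 - 23 = -8)
V(n, G) = -8 - 5*G*n (V(n, G) = -5*G*n - 8 = -8 - 5*G*n)
p*((2/40 - 5/(-9)) + V(-5, -6)) = -8*((2/40 - 5/(-9)) + (-8 - 5*(-6)*(-5))) = -8*((2*(1/40) - 5*(-⅑)) + (-8 - 150)) = -8*((1/20 + 5/9) - 158) = -8*(109/180 - 158) = -8*(-28331/180) = 56662/45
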